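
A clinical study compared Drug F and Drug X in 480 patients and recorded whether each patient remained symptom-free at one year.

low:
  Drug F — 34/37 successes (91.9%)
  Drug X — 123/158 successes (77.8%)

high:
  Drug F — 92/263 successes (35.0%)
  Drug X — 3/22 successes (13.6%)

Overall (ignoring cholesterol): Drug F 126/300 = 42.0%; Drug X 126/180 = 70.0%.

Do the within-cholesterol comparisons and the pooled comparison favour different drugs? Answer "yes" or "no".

Within each cholesterol level (low 91.9% vs 77.8%; high 35.0% vs 13.6%), Drug F has the higher rate every time. Pooled: 42.0% vs 70.0% — Drug X has the higher rate overall. The two comparisons disagree.

yes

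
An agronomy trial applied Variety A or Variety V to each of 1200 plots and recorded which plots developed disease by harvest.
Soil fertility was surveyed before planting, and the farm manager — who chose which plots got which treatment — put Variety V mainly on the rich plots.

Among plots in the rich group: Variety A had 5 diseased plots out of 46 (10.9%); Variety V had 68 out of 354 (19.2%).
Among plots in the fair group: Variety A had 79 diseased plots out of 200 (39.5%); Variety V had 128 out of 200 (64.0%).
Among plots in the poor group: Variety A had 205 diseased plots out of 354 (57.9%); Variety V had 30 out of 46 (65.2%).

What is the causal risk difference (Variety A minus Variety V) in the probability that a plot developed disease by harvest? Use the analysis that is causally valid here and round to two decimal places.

-0.13

The imbalance in soil fertility arose from how plots were allocated, not from anything the variety did; and soil fertility independently affects the outcome. The pooled gap is confounded — condition on soil fertility.
Adjusting over the population distribution of soil fertility: 0.333·(0.109−0.192) + 0.333·(0.395−0.640) + 0.333·(0.579−0.652) = -0.134.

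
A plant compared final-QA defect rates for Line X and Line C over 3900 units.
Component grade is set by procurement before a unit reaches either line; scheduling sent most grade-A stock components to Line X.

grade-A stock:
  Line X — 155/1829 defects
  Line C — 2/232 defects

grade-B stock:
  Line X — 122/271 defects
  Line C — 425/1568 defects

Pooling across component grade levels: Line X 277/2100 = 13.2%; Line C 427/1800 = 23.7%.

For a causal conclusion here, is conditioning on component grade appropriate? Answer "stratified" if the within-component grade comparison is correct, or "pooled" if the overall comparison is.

stratified

Here component grade is a common cause — it drives both which line a case falls under and the outcome. The crude comparison mixes populations; the stratum-specific rates are the causally relevant ones.
Within each level — grade-A stock: 8.5% vs 0.9%; grade-B stock: 45.0% vs 27.1% — Line C is lower every time.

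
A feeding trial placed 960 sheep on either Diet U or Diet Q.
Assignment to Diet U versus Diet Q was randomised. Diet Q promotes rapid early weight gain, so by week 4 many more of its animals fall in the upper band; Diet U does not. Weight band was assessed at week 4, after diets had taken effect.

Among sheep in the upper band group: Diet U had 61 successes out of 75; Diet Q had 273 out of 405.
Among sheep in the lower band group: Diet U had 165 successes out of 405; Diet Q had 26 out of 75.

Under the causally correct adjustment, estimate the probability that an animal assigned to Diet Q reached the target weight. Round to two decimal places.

The stratified and pooled comparisons disagree (Diet U wins within each week-4 weight band; Diet Q wins overall), so the answer turns on the causal role of week-4 weight band.
Week-4 weight band lies on the pathway diet → week-4 weight band → outcome, so adjusting for it blocks the indirect effect. For the total causal effect of diet, use the unadjusted pooled rates.
So P(outcome | do(Diet Q)) is just the pooled rate for Diet Q: 299/480 = 0.623.

0.62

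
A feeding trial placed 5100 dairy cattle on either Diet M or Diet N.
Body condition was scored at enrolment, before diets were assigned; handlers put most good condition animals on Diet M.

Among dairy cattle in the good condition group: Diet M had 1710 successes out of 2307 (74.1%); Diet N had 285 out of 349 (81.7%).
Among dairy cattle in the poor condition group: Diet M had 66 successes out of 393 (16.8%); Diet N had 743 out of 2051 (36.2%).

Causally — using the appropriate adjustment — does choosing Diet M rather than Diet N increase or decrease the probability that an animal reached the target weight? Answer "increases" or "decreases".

The starting body condition-specific comparison favours Diet N throughout, but the pooled figures favour Diet M. The question is whether to condition on starting body condition.
Starting body condition differs across diets for reasons unrelated to any effect of the diet itself, and it separately predicts the outcome — a classic confounder. We must compare within starting body condition levels.
Within each level — good condition: 74.1% vs 81.7%; poor condition: 16.8% vs 36.2% — Diet N is higher every time.

decreases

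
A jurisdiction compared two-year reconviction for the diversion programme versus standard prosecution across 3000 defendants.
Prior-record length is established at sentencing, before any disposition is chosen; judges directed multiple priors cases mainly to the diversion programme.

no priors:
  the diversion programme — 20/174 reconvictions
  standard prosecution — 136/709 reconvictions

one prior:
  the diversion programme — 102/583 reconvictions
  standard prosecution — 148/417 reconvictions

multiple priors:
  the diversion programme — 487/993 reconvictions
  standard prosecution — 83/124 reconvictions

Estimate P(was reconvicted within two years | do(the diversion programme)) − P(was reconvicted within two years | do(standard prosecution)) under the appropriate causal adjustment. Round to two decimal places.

The imbalance in prior-record length arose from how defendants were allocated, not from anything the disposition did; and prior-record length independently affects the outcome. The pooled gap is confounded — condition on prior-record length.
Adjusting over the population distribution of prior-record length: 0.294·(0.115−0.192) + 0.333·(0.175−0.355) + 0.372·(0.490−0.669) = -0.149.

-0.15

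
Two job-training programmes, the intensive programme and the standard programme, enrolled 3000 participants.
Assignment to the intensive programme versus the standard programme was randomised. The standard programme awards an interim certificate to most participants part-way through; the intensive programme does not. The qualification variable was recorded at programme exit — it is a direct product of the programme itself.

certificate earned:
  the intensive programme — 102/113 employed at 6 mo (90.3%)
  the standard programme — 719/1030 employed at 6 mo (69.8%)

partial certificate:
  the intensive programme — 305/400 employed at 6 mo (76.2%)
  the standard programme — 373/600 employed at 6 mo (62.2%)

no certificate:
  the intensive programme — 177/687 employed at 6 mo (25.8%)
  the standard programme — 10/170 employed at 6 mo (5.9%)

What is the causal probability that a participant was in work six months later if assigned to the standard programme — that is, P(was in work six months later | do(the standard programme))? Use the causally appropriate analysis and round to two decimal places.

The qualification attained during the programme-specific comparison favours the intensive programme throughout, but the pooled figures favour the standard programme. The question is whether to condition on qualification attained during the programme.
Because the programme influences qualification attained during the programme, qualification attained during the programme is a post-treatment mediator, not a confounder. Stratifying on it would bias the estimate; the causal effect is the crude pooled difference.
So P(outcome | do(the standard programme)) is just the pooled rate for the standard programme: 1102/1800 = 0.612.

0.61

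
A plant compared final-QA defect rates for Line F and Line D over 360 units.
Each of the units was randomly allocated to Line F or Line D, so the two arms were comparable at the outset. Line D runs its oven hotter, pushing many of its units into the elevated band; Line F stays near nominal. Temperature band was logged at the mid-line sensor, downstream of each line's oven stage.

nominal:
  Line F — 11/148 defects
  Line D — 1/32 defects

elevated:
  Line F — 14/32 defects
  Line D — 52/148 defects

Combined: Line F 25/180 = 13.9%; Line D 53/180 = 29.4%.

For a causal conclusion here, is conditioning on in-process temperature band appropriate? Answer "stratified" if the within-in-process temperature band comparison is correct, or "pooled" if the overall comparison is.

Within every in-process temperature band level Line D has the lower rate, yet pooled Line F does — Simpson's reversal.
In-process temperature band lies on the pathway line → in-process temperature band → outcome, so adjusting for it blocks the indirect effect. For the total causal effect of line, use the unadjusted pooled rates.
Pooled: Line F 13.9% vs Line D 29.4%; Line F is lower overall.

pooled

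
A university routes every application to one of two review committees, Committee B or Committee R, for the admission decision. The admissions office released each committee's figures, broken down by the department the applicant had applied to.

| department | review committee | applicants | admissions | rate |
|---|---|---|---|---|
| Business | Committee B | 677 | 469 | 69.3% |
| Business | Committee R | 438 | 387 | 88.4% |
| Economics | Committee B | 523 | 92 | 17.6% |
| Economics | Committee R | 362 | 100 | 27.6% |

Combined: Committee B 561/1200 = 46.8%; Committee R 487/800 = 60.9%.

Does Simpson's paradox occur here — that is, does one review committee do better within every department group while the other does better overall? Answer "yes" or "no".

Within each department level (Business 69.3% vs 88.4%; Economics 17.6% vs 27.6%), Committee R has the higher rate every time. Pooled: 46.8% vs 60.9% — Committee R has the higher rate overall. They agree.

no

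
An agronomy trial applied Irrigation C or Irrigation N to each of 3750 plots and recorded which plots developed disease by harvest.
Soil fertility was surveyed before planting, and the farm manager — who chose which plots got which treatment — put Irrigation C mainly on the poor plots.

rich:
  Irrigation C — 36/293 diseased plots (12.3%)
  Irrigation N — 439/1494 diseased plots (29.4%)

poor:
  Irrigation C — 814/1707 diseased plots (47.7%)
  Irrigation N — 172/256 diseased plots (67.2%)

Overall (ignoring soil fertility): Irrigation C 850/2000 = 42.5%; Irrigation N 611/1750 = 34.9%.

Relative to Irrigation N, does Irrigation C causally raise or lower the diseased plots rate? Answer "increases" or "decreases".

Soil fertility is set before the irrigation has any effect — it is not caused by the irrigation — and it independently drives the outcome. That makes it a confounder, so the causal comparison is within soil fertility levels.
Within each level — rich: 12.3% vs 29.4%; poor: 47.7% vs 67.2% — Irrigation C is lower every time.

decreases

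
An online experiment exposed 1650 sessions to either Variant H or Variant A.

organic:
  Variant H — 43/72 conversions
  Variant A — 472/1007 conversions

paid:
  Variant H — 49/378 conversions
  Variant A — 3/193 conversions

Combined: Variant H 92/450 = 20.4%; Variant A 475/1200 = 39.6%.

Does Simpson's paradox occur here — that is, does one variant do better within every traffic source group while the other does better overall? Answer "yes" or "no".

Within each traffic source level (organic 59.7% vs 46.9%; paid 13.0% vs 1.6%), Variant H has the higher rate every time. Pooled: 20.4% vs 39.6% — Variant A has the higher rate overall. The two comparisons disagree.

yes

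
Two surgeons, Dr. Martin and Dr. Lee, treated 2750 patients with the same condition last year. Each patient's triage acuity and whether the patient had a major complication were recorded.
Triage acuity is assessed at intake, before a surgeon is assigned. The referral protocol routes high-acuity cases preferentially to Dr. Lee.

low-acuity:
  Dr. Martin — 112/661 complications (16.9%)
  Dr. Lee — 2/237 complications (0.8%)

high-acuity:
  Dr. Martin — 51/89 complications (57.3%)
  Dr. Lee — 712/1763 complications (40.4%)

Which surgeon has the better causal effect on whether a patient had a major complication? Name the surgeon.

Dr. Lee

Nothing the surgeon does changes triage acuity; the imbalance is an allocation artefact. With triage acuity also predicting the outcome, the pooled figure is confounded, and the within-stratum comparison is the causal one.
Within each level — low-acuity: 16.9% vs 0.8%; high-acuity: 57.3% vs 40.4% — Dr. Lee is lower every time.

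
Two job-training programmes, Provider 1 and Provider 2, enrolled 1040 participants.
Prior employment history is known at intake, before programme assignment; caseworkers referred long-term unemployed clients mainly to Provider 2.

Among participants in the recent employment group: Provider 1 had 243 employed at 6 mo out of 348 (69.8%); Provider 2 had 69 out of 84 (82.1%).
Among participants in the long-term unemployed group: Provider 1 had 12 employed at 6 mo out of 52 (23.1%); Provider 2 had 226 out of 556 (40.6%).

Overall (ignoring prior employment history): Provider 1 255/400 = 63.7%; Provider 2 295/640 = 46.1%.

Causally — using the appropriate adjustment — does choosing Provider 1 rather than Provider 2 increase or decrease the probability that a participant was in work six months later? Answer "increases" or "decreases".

The prior employment history-specific comparison favours Provider 2 throughout, but the pooled figures favour Provider 1. The question is whether to condition on prior employment history.
Nothing the programme does changes prior employment history; the imbalance is an allocation artefact. With prior employment history also predicting the outcome, the pooled figure is confounded, and the within-stratum comparison is the causal one.
Within each level — recent employment: 69.8% vs 82.1%; long-term unemployed: 23.1% vs 40.6% — Provider 2 is higher every time.

decreases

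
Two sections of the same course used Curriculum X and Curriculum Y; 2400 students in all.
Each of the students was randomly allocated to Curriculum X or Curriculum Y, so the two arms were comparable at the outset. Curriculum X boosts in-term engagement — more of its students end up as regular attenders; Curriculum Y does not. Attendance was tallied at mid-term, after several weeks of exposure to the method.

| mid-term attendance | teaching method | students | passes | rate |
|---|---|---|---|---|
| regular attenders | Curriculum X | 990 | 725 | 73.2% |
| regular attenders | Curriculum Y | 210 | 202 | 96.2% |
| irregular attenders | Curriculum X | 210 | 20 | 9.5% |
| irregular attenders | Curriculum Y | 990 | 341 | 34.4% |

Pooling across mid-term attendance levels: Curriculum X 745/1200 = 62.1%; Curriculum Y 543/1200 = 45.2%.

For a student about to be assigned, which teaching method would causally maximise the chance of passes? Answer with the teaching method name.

Curriculum X

The mid-term attendance-specific comparison favours Curriculum Y throughout, but the pooled figures favour Curriculum X. The question is whether to condition on mid-term attendance.
Mid-term attendance is downstream of the teaching method. One should not condition on a consequence of treatment, so the overall rates are the right comparison.
Pooled: Curriculum X 62.1% vs Curriculum Y 45.2%; Curriculum X is higher overall.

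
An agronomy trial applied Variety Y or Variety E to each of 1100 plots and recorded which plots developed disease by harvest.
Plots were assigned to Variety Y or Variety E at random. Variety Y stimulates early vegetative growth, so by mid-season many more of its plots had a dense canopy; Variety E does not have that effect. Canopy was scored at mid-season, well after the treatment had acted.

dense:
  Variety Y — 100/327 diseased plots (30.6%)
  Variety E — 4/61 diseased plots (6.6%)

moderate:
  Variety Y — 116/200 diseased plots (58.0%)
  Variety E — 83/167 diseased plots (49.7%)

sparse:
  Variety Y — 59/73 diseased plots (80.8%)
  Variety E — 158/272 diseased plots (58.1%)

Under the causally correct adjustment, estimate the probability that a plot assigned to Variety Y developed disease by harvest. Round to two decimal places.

The stratified and pooled comparisons disagree (Variety E wins within each mid-season canopy; Variety Y wins overall), so the answer turns on the causal role of mid-season canopy.
Mid-season canopy lies on the pathway variety → mid-season canopy → outcome, so adjusting for it blocks the indirect effect. For the total causal effect of variety, use the unadjusted pooled rates.
So P(outcome | do(Variety Y)) is just the pooled rate for Variety Y: 275/600 = 0.458.

0.46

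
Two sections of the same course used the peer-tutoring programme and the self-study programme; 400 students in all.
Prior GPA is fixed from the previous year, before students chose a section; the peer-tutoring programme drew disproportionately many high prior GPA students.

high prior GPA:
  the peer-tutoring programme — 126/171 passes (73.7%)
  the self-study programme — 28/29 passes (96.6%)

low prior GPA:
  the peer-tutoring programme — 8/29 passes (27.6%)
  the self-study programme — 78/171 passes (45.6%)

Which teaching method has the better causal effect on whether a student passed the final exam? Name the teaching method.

the self-study programme

the self-study programme is higher inside every prior GPA band stratum but the peer-tutoring programme is higher in aggregate. Whether to stratify depends on how prior GPA band relates to the teaching method.
Since prior GPA band is a pre-existing factor (not a product of the teaching method) and it affects the outcome on its own, it is a confounder. The stratified rates, not the pooled rate, identify the causal effect.
Within each level — high prior GPA: 73.7% vs 96.6%; low prior GPA: 27.6% vs 45.6% — the self-study programme is higher every time.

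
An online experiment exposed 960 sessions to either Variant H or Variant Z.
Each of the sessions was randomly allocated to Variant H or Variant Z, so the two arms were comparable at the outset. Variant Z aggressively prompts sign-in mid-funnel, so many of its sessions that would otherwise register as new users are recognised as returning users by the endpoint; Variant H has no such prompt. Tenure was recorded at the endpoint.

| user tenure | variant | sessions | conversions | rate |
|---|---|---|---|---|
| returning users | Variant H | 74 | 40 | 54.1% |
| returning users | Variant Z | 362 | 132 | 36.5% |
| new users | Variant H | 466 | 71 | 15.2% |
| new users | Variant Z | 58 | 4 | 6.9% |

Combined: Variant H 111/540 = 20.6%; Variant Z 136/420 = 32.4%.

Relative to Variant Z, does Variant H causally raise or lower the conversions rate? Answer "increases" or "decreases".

decreases

The stratified and pooled comparisons disagree (Variant H wins within each user tenure; Variant Z wins overall), so the answer turns on the causal role of user tenure.
The distribution of user tenure is itself part of what the variant does — it is an intermediate outcome. Holding it fixed would remove that part of the effect; the total effect is the pooled difference.
Pooled: Variant H 20.6% vs Variant Z 32.4%; Variant Z is higher overall.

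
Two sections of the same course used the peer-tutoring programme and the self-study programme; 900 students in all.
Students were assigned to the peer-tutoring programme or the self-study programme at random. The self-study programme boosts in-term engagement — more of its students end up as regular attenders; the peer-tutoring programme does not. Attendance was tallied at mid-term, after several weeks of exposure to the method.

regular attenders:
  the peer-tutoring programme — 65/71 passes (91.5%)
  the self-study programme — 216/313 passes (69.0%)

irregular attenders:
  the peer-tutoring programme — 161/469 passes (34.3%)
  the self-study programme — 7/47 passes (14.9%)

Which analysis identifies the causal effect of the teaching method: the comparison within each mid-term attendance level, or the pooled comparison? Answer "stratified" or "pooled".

The mid-term attendance-specific comparison favours the peer-tutoring programme throughout, but the pooled figures favour the self-study programme. The question is whether to condition on mid-term attendance.
The distribution of mid-term attendance is itself part of what the teaching method does — it is an intermediate outcome. Holding it fixed would remove that part of the effect; the total effect is the pooled difference.
Pooled: the peer-tutoring programme 41.9% vs the self-study programme 61.9%; the self-study programme is higher overall.

pooled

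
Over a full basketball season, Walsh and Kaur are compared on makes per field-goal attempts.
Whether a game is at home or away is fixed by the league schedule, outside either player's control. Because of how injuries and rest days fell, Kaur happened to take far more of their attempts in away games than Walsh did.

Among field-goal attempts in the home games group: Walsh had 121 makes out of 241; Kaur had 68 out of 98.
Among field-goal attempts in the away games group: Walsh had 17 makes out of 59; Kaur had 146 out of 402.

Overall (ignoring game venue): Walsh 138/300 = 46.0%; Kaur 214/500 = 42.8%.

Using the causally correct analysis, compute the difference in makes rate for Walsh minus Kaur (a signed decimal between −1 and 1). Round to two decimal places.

-0.12

Kaur is higher inside every game venue stratum but Walsh is higher in aggregate. Whether to stratify depends on how game venue relates to the player.
Nothing the player does changes game venue; the imbalance is an allocation artefact. With game venue also predicting the outcome, the pooled figure is confounded, and the within-stratum comparison is the causal one.
Adjusting over the population distribution of game venue: 0.424·(0.502−0.694) + 0.576·(0.288−0.363) = -0.125.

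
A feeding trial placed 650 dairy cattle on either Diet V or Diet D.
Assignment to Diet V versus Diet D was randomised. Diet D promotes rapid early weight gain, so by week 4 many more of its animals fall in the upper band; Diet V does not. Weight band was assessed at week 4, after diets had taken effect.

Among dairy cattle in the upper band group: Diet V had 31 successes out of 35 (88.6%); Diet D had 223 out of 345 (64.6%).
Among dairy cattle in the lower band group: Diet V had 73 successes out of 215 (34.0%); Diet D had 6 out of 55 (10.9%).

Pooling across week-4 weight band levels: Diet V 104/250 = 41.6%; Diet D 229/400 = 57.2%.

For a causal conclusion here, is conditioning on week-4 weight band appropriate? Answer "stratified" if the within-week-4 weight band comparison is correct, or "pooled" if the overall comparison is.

pooled

Week-4 weight band is recorded after the diet and is itself shifted by it — it sits on the causal path from diet to outcome. Conditioning on a mediator would strip out part of the effect we want; the pooled comparison gives the total causal effect.
Pooled: Diet V 41.6% vs Diet D 57.2%; Diet D is higher overall.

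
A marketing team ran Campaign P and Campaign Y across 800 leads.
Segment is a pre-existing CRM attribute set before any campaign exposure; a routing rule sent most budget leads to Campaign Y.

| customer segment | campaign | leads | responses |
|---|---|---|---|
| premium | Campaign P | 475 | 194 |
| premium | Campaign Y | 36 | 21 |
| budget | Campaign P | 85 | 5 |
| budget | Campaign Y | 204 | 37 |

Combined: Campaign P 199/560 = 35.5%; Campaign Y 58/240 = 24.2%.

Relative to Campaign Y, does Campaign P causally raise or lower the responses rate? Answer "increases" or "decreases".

decreases

The customer segment-specific comparison favours Campaign Y throughout, but the pooled figures favour Campaign P. The question is whether to condition on customer segment.
Since customer segment is a pre-existing factor (not a product of the campaign) and it affects the outcome on its own, it is a confounder. The stratified rates, not the pooled rate, identify the causal effect.
Within each level — premium: 40.8% vs 58.3%; budget: 5.9% vs 18.1% — Campaign Y is higher every time.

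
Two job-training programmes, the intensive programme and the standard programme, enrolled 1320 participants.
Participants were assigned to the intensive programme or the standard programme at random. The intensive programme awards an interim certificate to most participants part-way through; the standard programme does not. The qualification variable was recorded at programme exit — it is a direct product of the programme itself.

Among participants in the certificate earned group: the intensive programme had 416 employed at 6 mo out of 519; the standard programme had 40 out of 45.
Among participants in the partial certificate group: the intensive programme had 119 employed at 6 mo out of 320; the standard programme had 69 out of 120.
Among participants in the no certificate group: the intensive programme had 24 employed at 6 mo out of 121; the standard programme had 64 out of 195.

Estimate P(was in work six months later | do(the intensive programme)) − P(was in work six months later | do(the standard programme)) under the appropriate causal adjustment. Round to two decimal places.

+0.10

Stratifying would compare programmes among participants the programmes themselves sorted into qualification attained during the programme groups — a form of selection on an intermediate. The unconditioned pooled rates give the total causal effect.
The causal difference is the pooled difference: 0.582 − 0.481 = +0.102.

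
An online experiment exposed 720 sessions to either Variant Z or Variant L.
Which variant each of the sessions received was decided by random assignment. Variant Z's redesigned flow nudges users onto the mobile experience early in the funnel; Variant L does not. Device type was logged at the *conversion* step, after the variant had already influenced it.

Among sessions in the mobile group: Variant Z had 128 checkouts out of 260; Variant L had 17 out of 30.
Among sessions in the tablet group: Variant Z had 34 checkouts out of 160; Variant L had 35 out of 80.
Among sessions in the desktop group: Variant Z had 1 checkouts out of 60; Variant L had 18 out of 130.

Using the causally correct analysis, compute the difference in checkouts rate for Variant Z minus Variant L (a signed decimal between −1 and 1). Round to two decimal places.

+0.05

Because the variant influences device type, device type is a post-treatment mediator, not a confounder. Stratifying on it would bias the estimate; the causal effect is the crude pooled difference.
The causal difference is the pooled difference: 0.340 − 0.292 = +0.048.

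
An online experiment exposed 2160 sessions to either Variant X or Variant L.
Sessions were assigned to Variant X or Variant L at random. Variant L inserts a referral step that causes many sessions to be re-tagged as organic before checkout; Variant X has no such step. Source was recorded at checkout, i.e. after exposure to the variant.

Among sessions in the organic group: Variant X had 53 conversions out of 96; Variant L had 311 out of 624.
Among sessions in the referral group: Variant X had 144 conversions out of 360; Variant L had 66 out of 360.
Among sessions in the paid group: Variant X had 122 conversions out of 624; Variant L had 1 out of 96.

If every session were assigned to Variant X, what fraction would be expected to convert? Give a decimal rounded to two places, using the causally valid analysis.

0.30

Traffic source is downstream of the variant. One should not condition on a consequence of treatment, so the overall rates are the right comparison.
So P(outcome | do(Variant X)) is just the pooled rate for Variant X: 319/1080 = 0.295.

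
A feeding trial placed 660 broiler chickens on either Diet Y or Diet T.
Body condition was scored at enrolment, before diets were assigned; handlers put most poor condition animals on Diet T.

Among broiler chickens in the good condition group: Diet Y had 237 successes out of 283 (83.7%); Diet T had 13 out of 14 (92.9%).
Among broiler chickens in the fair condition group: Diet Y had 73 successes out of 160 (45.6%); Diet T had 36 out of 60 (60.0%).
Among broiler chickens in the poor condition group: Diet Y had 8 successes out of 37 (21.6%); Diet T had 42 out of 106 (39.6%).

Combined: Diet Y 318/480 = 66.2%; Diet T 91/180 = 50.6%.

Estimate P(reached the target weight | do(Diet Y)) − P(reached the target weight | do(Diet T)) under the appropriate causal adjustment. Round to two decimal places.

Since starting body condition is a pre-existing factor (not a product of the diet) and it affects the outcome on its own, it is a confounder. The stratified rates, not the pooled rate, identify the causal effect.
Adjusting over the population distribution of starting body condition: 0.450·(0.837−0.929) + 0.333·(0.456−0.600) + 0.217·(0.216−0.396) = -0.128.

-0.13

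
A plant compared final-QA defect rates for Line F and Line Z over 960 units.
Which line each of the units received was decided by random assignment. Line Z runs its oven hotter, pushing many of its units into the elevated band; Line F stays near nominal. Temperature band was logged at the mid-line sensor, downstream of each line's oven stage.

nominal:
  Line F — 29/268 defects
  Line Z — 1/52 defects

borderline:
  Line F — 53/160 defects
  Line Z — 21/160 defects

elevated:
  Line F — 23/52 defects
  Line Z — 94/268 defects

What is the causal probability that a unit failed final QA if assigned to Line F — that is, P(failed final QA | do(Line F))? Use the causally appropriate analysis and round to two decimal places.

The in-process temperature band-specific comparison favours Line Z throughout, but the pooled figures favour Line F. The question is whether to condition on in-process temperature band.
Because the line influences in-process temperature band, in-process temperature band is a post-treatment mediator, not a confounder. Stratifying on it would bias the estimate; the causal effect is the crude pooled difference.
So P(outcome | do(Line F)) is just the pooled rate for Line F: 105/480 = 0.219.

0.22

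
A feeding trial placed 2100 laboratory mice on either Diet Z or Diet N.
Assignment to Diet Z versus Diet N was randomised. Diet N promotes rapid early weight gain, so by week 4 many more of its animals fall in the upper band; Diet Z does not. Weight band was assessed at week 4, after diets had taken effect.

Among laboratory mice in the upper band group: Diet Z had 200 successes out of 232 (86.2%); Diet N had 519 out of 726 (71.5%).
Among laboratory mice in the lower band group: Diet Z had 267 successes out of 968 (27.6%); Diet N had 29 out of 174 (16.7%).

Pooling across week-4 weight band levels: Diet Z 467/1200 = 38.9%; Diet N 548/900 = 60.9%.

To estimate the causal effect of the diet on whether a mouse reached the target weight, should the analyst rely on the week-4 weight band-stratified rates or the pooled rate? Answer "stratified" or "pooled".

The week-4 weight band-specific comparison favours Diet Z throughout, but the pooled figures favour Diet N. The question is whether to condition on week-4 weight band.
Week-4 weight band lies on the pathway diet → week-4 weight band → outcome, so adjusting for it blocks the indirect effect. For the total causal effect of diet, use the unadjusted pooled rates.
Pooled: Diet Z 38.9% vs Diet N 60.9%; Diet N is higher overall.

pooled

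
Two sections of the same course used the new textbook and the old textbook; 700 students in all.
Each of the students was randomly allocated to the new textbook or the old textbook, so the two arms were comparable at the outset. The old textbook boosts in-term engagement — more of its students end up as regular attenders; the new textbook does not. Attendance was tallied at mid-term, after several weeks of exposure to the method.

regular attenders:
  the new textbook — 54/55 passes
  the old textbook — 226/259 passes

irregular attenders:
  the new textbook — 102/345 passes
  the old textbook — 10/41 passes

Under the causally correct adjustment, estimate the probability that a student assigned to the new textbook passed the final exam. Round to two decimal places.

Mid-term attendance is downstream of the teaching method. One should not condition on a consequence of treatment, so the overall rates are the right comparison.
So P(outcome | do(the new textbook)) is just the pooled rate for the new textbook: 156/400 = 0.390.

0.39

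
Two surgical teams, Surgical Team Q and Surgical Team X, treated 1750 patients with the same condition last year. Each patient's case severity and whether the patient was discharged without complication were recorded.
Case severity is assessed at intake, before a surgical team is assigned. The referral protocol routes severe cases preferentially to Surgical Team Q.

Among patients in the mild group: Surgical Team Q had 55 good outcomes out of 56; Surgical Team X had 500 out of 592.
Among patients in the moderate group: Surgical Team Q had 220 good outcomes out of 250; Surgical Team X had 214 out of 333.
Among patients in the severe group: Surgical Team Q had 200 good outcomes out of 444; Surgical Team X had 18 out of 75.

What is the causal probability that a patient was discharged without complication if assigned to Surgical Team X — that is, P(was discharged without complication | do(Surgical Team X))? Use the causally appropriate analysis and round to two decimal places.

Since case severity is a pre-existing factor (not a product of the surgical team) and it affects the outcome on its own, it is a confounder. The stratified rates, not the pooled rate, identify the causal effect.
Standardising Surgical Team X to the population case severity mix: 0.370·500/592 + 0.333·214/333 + 0.297·18/75 = 0.598.

0.60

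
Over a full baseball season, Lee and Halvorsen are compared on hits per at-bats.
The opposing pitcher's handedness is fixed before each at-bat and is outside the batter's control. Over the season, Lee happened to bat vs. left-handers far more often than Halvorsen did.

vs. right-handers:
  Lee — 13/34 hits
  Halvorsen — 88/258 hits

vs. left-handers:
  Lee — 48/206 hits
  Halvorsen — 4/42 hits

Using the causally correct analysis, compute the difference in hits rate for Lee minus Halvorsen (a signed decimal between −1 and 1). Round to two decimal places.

Since pitcher handedness is a pre-existing factor (not a product of the player) and it affects the outcome on its own, it is a confounder. The stratified rates, not the pooled rate, identify the causal effect.
Adjusting over the population distribution of pitcher handedness: 0.541·(0.382−0.341) + 0.459·(0.233−0.095) = +0.086.

+0.09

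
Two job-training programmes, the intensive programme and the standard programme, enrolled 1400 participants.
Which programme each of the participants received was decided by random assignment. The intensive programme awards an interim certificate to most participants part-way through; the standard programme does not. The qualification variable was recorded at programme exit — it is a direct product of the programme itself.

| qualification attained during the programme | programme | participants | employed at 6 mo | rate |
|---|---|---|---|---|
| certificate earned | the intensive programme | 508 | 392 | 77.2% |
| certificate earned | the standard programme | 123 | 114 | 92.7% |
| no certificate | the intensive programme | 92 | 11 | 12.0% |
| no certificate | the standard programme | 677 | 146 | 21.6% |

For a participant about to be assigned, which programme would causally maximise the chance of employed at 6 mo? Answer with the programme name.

the intensive programme

The stratified and pooled comparisons disagree (the standard programme wins within each qualification attained during the programme; the intensive programme wins overall), so the answer turns on the causal role of qualification attained during the programme.
Qualification attained during the programme is downstream of the programme. One should not condition on a consequence of treatment, so the overall rates are the right comparison.
Pooled: the intensive programme 67.2% vs the standard programme 32.5%; the intensive programme is higher overall.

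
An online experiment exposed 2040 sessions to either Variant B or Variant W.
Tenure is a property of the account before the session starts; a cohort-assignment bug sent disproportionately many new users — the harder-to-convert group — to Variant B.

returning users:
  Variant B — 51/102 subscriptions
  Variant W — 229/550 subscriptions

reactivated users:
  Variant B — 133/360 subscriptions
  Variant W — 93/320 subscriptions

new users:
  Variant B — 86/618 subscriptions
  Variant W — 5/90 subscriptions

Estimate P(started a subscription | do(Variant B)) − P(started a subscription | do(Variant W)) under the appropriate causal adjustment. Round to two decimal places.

The stratified and pooled comparisons disagree (Variant B wins within each user tenure; Variant W wins overall), so the answer turns on the causal role of user tenure.
The imbalance in user tenure arose from how sessions were allocated, not from anything the variant did; and user tenure independently affects the outcome. The pooled gap is confounded — condition on user tenure.
Adjusting over the population distribution of user tenure: 0.320·(0.500−0.416) + 0.333·(0.369−0.291) + 0.347·(0.139−0.056) = +0.082.

+0.08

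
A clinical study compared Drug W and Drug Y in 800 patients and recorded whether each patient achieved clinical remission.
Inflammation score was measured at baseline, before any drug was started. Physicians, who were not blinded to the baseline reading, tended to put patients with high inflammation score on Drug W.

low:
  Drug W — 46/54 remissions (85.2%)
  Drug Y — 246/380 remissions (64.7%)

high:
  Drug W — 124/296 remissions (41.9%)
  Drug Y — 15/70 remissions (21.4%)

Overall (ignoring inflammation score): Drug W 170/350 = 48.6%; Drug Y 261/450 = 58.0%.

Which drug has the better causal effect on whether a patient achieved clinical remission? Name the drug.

Drug W

Since inflammation score is a pre-existing factor (not a product of the drug) and it affects the outcome on its own, it is a confounder. The stratified rates, not the pooled rate, identify the causal effect.
Within each level — low: 85.2% vs 64.7%; high: 41.9% vs 21.4% — Drug W is higher every time.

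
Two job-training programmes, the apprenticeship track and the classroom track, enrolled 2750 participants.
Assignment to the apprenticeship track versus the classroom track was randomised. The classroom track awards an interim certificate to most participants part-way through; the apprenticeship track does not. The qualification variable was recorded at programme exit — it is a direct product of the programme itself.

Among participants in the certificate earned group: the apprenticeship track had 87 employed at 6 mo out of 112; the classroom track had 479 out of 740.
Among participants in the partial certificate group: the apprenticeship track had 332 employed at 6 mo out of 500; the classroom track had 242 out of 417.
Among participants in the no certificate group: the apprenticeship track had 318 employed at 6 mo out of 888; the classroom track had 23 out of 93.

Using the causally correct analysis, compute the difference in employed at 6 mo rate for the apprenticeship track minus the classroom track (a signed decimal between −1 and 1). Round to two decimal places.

Within every qualification attained during the programme level the apprenticeship track has the higher rate, yet pooled the classroom track does — Simpson's reversal.
The distribution of qualification attained during the programme is itself part of what the programme does — it is an intermediate outcome. Holding it fixed would remove that part of the effect; the total effect is the pooled difference.
The causal difference is the pooled difference: 0.491 − 0.595 = -0.104.

-0.10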